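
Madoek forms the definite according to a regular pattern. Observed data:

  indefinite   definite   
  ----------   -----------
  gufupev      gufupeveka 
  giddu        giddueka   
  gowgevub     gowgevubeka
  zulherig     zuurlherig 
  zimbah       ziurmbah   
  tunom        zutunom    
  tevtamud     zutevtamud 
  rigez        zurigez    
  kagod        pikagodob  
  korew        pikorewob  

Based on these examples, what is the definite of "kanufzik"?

pikanufzikob

tevtamud and kagod both end in -d yet inflect differently (zutevtamud, pikagodob), so the final letter is not what conditions the rule; the first letter is.
"kanufzik" begins with k-. The stems beginning with k- (kagod → pikagodob, korew → pikorewob) add pi- … -ob around the stem.
So kanufzik → pikanufzikob.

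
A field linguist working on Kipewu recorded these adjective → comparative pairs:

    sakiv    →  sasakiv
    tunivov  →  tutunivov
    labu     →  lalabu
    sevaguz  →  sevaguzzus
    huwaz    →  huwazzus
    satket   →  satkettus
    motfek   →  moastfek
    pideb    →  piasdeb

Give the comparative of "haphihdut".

labu and sevaguz both have last vowel 'u' yet inflect differently (lalabu, sevaguzzus), so the last vowel is not what conditions the rule; the final letter is.
"haphihdut" ends in -t. The one such stem in the data (satket → satkettus) doubles the final consonant and adds -us (as do sevaguz, huwaz), so the same rule applies.
The other patterns: stems ending in -u or -v repeat the first consonant+vowel as a prefix; stems ending in -b or -k insert -as- after the first vowel.
So haphihdut → haphihduttus.

haphihduttus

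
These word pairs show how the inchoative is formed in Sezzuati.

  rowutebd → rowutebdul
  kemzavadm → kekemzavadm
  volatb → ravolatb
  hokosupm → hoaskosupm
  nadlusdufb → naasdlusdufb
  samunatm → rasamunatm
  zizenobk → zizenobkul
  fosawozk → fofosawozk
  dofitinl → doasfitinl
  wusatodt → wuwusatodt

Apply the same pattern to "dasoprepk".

daassoprepk

fosawozk and zizenobk both end in -k yet inflect differently (fofosawozk, zizenobkul), so the final letter is not what conditions the rule; the second-to-last letter is.
"dasoprepk" has second-to-last letter 'p'. The one such stem in the data (hokosupm → hoaskosupm) inserts -as- after the first vowel (as do dofitinl, nadlusdufb), so the same rule applies.
So dasoprepk → daassoprepk.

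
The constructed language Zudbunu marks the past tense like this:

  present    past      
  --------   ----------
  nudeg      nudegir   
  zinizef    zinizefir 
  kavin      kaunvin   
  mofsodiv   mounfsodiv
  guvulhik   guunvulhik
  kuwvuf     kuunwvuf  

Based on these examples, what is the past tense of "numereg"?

numeregir

"numereg" has last vowel 'e'. The stems whose last vowel is 'e' (nudeg → nudegir, zinizef → zinizefir) add -ir.
The other pattern: stems whose last vowel is 'i' or 'u' insert -un- after the first vowel.
So numereg → numeregir.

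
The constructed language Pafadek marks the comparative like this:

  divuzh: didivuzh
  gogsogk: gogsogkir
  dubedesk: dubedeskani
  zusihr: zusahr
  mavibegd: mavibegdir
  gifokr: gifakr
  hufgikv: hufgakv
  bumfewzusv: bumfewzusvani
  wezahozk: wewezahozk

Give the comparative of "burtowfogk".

burtowfogkir

"burtowfogk" has second-to-last letter 'g'. The stems whose second-to-last letter is 'g' (mavibegd → mavibegdir, gogsogk → gogsogkir) add -ir.
So burtowfogk → burtowfogkir.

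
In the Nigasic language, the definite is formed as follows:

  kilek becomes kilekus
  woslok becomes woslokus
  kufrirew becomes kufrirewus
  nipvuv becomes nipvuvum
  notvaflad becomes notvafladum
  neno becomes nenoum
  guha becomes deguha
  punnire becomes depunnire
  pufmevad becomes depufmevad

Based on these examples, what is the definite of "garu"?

notvaflad and pufmevad both end in -d yet inflect differently (notvafladum, depufmevad), so the final letter is not what conditions the rule; the first letter is.
"garu" begins with g-. The one such stem in the data (guha → deguha) adds the prefix de-, so the same rule applies.
So garu → degaru.

degaru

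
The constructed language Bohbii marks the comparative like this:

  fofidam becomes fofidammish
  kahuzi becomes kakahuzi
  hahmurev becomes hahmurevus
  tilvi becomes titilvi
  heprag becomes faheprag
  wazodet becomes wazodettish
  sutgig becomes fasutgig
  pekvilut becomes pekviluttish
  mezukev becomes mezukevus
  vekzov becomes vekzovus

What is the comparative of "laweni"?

lalaweni

"laweni" ends in -i. The stems ending in -i (kahuzi → kakahuzi, tilvi → titilvi) repeat the first consonant+vowel as a prefix.
The other patterns: stems ending in -g add the prefix fa-; stems ending in -v add -us; stems ending in -m or -t double the final consonant and add -ish.
So laweni → lalaweni.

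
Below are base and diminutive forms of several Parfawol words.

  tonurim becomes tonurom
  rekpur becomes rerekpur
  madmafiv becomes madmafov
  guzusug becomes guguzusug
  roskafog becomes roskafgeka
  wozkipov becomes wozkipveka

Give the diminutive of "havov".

"havov" has last vowel 'o'. The stems whose last vowel is 'o' (wozkipov → wozkipveka, roskafog → roskafgeka) delete the last vowel and add -eka.
The other patterns: stems whose last vowel is 'u' repeat the first consonant+vowel as a prefix; stems whose last vowel is 'i' change the last vowel to 'o'.
So havov → havveka.

havveka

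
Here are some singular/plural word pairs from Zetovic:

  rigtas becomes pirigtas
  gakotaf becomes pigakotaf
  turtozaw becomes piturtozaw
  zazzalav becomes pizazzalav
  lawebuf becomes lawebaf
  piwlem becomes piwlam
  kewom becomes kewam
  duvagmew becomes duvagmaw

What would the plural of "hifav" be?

gakotaf and lawebuf both end in -f yet inflect differently (pigakotaf, lawebaf), so the final letter is not what conditions the rule; the last vowel is.
"hifav" has last vowel 'a'. The stems whose last vowel is 'a' (rigtas → pirigtas, gakotaf → pigakotaf, turtozaw → piturtozaw) add the prefix pi-.
The other pattern: stems whose last vowel is 'e', 'o' or 'u' change the last vowel to 'a'.
So hifav → pihifav.

pihifav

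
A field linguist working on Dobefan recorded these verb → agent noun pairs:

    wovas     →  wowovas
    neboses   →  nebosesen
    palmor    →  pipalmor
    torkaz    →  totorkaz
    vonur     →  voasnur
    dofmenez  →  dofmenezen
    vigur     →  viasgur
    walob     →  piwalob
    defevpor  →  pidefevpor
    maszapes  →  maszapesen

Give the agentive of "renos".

"renos" has last vowel 'o'. The stems whose last vowel is 'o' (walob → piwalob, defevpor → pidefevpor, palmor → pipalmor) add the prefix pi-.
So renos → pirenos.

pirenos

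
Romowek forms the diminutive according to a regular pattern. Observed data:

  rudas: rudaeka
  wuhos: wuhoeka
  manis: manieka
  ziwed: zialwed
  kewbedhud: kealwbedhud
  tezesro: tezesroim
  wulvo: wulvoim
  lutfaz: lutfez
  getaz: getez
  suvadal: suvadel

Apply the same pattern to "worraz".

worrez

wuhos and tezesro both have last vowel 'o' yet inflect differently (wuhoeka, tezesroim), so the last vowel is not what conditions the rule; the final letter is.
"worraz" ends in -z. The stems ending in -z (lutfaz → lutfez, getaz → getez) change the last vowel to 'e'.
The other patterns: stems ending in -s drop the final letter and add -eka; stems ending in -d insert -al- after the first vowel; stems ending in -o add -im.
So worraz → worrez.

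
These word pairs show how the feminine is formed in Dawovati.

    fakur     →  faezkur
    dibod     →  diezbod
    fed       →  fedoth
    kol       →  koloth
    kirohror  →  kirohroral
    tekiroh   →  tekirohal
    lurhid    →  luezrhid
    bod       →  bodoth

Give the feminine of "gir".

bod and dibod both end in -d yet inflect differently (bodoth, diezbod), so the final letter is not what conditions the rule; the number of vowels is.
"gir" has 1 vowel. The stems with 1 vowel (bod → bodoth, kol → koloth, fed → fedoth) add -oth.
So gir → giroth.

giroth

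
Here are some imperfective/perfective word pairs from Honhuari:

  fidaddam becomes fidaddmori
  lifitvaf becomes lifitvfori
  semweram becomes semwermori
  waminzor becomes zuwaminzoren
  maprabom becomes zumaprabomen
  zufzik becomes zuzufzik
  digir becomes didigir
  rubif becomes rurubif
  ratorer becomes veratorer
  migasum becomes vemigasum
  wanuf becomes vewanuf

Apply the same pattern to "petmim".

pepetmim

"petmim" has last vowel 'i'. The stems whose last vowel is 'i' (zufzik → zuzufzik, digir → didigir, rubif → rurubif) repeat the first consonant+vowel as a prefix.
So petmim → pepetmim.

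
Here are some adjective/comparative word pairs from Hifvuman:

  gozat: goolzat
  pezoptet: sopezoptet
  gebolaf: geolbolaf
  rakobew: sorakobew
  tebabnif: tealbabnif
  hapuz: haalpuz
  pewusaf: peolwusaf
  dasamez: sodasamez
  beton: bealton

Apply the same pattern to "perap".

"perap" has last vowel 'a'. The stems whose last vowel is 'a' (gebolaf → geolbolaf, gozat → goolzat, pewusaf → peolwusaf) insert -ol- after the first vowel.
The other patterns: stems whose last vowel is 'e' add the prefix so-; stems whose last vowel is 'i', 'o' or 'u' insert -al- after the first vowel.
So perap → peolrap.

peolrap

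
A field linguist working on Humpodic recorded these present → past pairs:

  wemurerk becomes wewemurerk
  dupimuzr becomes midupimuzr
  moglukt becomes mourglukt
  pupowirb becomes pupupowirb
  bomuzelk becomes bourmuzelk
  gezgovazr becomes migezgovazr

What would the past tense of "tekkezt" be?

mitekkezt

"tekkezt" has second-to-last letter 'z'. The stems whose second-to-last letter is 'z' (dupimuzr → midupimuzr, gezgovazr → migezgovazr) add the prefix mi-.
The other patterns: stems whose second-to-last letter is 'r' repeat the first consonant+vowel as a prefix; stems whose second-to-last letter is 'k' or 'l' insert -ur- after the first vowel.
So tekkezt → mitekkezt.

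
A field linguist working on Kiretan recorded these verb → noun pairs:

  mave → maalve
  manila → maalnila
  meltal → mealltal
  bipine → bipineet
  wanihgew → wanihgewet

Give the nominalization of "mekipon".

mealkipon

"mekipon" begins with m-. The stems beginning with m- (mave → maalve, manila → maalnila, meltal → mealltal) insert -al- after the first vowel.
The other pattern: stems beginning with b- or w- add -et.
So mekipon → mealkipon.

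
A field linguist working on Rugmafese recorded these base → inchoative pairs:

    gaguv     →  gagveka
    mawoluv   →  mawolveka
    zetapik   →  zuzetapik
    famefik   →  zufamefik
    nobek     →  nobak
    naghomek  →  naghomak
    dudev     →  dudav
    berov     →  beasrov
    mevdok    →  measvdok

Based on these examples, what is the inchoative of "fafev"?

zetapik and nobek both end in -k yet inflect differently (zuzetapik, nobak), so the final letter is not what conditions the rule; the last vowel is.
"fafev" has last vowel 'e'. The stems whose last vowel is 'e' (nobek → nobak, naghomek → naghomak, dudev → dudav) change the last vowel to 'a'.
The other patterns: stems whose last vowel is 'u' delete the last vowel and add -eka; stems whose last vowel is 'i' add the prefix zu-; stems whose last vowel is 'o' insert -as- after the first vowel.
So fafev → fafav.

fafav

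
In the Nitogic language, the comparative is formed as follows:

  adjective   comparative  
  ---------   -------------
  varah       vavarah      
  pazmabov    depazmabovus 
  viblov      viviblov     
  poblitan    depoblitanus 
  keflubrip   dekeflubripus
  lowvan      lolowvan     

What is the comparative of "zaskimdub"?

dezaskimdubus

lowvan and poblitan both end in -n yet inflect differently (lolowvan, depoblitanus), so the final letter is not what conditions the rule; the number of vowels is.
"zaskimdub" has 3 vowels. The stems with 3 vowels (keflubrip → dekeflubripus, poblitan → depoblitanus, pazmabov → depazmabovus) add de- … -us around the stem.
The other pattern: stems with 2 vowels repeat the first consonant+vowel as a prefix.
So zaskimdub → dezaskimdubus.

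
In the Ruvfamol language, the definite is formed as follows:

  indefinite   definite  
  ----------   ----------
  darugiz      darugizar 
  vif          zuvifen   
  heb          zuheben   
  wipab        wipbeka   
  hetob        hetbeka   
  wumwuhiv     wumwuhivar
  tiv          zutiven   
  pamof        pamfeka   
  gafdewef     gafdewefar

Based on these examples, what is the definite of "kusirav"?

heb and hetob both end in -b yet inflect differently (zuheben, hetbeka), so the final letter is not what conditions the rule; the number of vowels is.
"kusirav" has 3 vowels. The stems with 3 vowels (darugiz → darugizar, gafdewef → gafdewefar, wumwuhiv → wumwuhivar) add -ar.
The other patterns: stems with 1 vowel add zu- … -en around the stem; stems with 2 vowels delete the last vowel and add -eka.
So kusirav → kusiravar.

kusiravar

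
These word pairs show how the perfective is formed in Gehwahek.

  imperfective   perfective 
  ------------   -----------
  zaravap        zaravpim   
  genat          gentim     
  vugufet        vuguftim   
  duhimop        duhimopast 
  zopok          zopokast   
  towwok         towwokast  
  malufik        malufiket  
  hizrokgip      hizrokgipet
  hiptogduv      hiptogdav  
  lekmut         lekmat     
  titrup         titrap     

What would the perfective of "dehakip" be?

dehakipet

zaravap and duhimop both end in -p yet inflect differently (zaravpim, duhimopast), so the final letter is not what conditions the rule; the last vowel is.
"dehakip" has last vowel 'i'. The stems whose last vowel is 'i' (malufik → malufiket, hizrokgip → hizrokgipet) add -et.
So dehakip → dehakipet.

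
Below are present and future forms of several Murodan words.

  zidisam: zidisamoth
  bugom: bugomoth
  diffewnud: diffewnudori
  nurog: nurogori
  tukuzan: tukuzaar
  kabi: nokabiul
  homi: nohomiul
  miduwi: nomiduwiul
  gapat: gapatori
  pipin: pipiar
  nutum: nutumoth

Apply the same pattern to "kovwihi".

tukuzan and zidisam both have last vowel 'a' yet inflect differently (tukuzaar, zidisamoth), so the last vowel is not what conditions the rule; the final letter is.
"kovwihi" ends in -i. The stems ending in -i (homi → nohomiul, kabi → nokabiul, miduwi → nomiduwiul) add no- … -ul around the stem.
So kovwihi → nokovwihiul.

nokovwihiul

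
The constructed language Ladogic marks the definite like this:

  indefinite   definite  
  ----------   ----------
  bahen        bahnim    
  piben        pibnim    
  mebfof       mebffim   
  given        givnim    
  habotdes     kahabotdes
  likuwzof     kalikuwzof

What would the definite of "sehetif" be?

"sehetif" has 3 vowels. The stems with 3 vowels (habotdes → kahabotdes, likuwzof → kalikuwzof) add the prefix ka-.
The other pattern: stems with 2 vowels delete the last vowel and add -im.
So sehetif → kasehetif.

kasehetif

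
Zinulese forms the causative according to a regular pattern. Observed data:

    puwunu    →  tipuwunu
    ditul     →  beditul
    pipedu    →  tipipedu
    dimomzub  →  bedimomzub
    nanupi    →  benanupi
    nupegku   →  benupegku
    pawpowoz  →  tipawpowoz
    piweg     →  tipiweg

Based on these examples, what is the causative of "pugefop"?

tipugefop

pipedu and nupegku both end in -u yet inflect differently (tipipedu, benupegku), so the final letter is not what conditions the rule; the first letter is.
"pugefop" begins with p-. The stems beginning with p- (pawpowoz → tipawpowoz, piweg → tipiweg, pipedu → tipipedu) add the prefix ti-.
So pugefop → tipugefop.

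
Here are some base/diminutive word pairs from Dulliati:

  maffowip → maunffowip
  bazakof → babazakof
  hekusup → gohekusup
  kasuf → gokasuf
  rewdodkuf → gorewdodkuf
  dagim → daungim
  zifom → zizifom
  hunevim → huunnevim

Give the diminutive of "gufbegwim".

zifom and hunevim both end in -m yet inflect differently (zizifom, huunnevim), so the final letter is not what conditions the rule; the last vowel is.
"gufbegwim" has last vowel 'i'. The stems whose last vowel is 'i' (hunevim → huunnevim, maffowip → maunffowip, dagim → daungim) insert -un- after the first vowel.
So gufbegwim → guunfbegwim.

guunfbegwim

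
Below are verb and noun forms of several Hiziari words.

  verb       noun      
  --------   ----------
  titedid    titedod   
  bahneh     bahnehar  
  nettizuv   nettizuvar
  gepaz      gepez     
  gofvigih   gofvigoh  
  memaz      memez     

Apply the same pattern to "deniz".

gofvigih and bahneh both end in -h yet inflect differently (gofvigoh, bahnehar), so the final letter is not what conditions the rule; the last vowel is.
"deniz" has last vowel 'i'. The stems whose last vowel is 'i' (gofvigih → gofvigoh, titedid → titedod) change the last vowel to 'o'.
The other patterns: stems whose last vowel is 'a' change the last vowel to 'e'; stems whose last vowel is 'e' or 'u' add -ar.
So deniz → denoz.

denoz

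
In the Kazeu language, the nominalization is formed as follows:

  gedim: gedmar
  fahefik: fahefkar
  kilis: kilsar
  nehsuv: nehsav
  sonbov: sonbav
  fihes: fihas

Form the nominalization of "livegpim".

livegpmar

kilis and fihes both end in -s yet inflect differently (kilsar, fihas), so the final letter is not what conditions the rule; the last vowel is.
"livegpim" has last vowel 'i'. The stems whose last vowel is 'i' (gedim → gedmar, fahefik → fahefkar, kilis → kilsar) delete the last vowel and add -ar.
The other pattern: stems whose last vowel is 'e', 'o' or 'u' change the last vowel to 'a'.
So livegpim → livegpmar.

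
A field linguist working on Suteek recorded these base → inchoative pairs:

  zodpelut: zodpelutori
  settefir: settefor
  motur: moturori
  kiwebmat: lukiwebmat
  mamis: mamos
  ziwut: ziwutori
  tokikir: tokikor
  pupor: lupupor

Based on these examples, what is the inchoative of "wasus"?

motur and settefir both end in -r yet inflect differently (moturori, settefor), so the final letter is not what conditions the rule; the last vowel is.
"wasus" has last vowel 'u'. The stems whose last vowel is 'u' (motur → moturori, ziwut → ziwutori, zodpelut → zodpelutori) add -ori.
The other patterns: stems whose last vowel is 'i' change the last vowel to 'o'; stems whose last vowel is 'a' or 'o' add the prefix lu-.
So wasus → wasusori.

wasusori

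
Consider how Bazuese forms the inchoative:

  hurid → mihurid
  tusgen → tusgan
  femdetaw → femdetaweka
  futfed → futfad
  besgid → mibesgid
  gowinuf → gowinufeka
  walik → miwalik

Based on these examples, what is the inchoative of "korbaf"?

"korbaf" has last vowel 'a'. The one such stem in the data (femdetaw → femdetaweka) adds -eka, so the same rule applies.
So korbaf → korbafeka.

korbafeka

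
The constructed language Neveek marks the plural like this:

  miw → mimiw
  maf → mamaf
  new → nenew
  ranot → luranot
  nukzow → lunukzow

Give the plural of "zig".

zizig

"zig" has 1 vowel. The stems with 1 vowel (miw → mimiw, maf → mamaf, new → nenew) repeat the first consonant+vowel as a prefix.
So zig → zizig.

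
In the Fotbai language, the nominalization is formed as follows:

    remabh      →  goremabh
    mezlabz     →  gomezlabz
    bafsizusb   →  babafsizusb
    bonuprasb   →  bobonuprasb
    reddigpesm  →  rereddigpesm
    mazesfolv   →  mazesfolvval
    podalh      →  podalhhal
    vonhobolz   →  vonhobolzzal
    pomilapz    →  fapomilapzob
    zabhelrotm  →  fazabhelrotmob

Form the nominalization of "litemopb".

remabh and podalh both end in -h yet inflect differently (goremabh, podalhhal), so the final letter is not what conditions the rule; the second-to-last letter is.
"litemopb" has second-to-last letter 'p'. The one such stem in the data (pomilapz → fapomilapzob) adds fa- … -ob around the stem, so the same rule applies.
So litemopb → falitemopbob.

falitemopbob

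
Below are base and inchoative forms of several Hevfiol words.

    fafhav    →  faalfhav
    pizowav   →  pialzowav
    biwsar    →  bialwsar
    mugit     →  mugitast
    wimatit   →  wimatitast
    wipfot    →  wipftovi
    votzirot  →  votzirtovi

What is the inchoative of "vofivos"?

vofivsovi

mugit and wipfot both end in -t yet inflect differently (mugitast, wipftovi), so the final letter is not what conditions the rule; the last vowel is.
"vofivos" has last vowel 'o'. The stems whose last vowel is 'o' (wipfot → wipftovi, votzirot → votzirtovi) delete the last vowel and add -ovi.
The other patterns: stems whose last vowel is 'a' insert -al- after the first vowel; stems whose last vowel is 'i' add -ast.
So vofivos → vofivsovi.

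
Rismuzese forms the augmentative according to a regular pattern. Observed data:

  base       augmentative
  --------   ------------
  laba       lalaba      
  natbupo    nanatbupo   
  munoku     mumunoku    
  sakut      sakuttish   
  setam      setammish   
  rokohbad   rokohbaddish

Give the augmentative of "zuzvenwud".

munoku and sakut both have last vowel 'u' yet inflect differently (mumunoku, sakuttish), so the last vowel is not what conditions the rule; whether the stem ends in a vowel or a consonant is.
"zuzvenwud" ends in a consonant. The stems ending in a consonant (sakut → sakuttish, setam → setammish, rokohbad → rokohbaddish) double the final consonant and add -ish.
So zuzvenwud → zuzvenwuddish.

zuzvenwuddish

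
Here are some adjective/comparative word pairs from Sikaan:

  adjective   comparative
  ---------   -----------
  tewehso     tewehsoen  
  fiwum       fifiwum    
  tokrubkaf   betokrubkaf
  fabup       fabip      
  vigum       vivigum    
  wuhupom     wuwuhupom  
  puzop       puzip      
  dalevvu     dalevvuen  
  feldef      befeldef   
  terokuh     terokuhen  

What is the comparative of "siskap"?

"siskap" ends in -p. The stems ending in -p (puzop → puzip, fabup → fabip) change the last vowel to 'i'.
So siskap → siskip.

siskip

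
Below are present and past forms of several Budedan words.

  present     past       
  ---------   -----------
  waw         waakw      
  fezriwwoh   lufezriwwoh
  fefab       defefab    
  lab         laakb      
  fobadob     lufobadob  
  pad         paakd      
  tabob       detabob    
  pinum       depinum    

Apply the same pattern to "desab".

"desab" has 2 vowels. The stems with 2 vowels (fefab → defefab, pinum → depinum, tabob → detabob) add the prefix de-.
So desab → dedesab.

dedesab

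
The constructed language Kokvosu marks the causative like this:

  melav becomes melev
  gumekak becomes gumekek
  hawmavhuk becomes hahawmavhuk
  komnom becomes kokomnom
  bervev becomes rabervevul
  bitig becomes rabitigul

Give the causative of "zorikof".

"zorikof" has last vowel 'o'. The one such stem in the data (komnom → kokomnom) repeats the first consonant+vowel as a prefix (as does hawmavhuk), so the same rule applies.
So zorikof → zozorikof.

zozorikof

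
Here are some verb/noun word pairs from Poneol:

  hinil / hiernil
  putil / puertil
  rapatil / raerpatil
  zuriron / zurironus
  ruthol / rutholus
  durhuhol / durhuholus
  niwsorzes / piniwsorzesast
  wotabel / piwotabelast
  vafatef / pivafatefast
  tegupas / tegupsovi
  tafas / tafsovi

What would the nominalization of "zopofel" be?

"zopofel" has last vowel 'e'. The stems whose last vowel is 'e' (niwsorzes → piniwsorzesast, wotabel → piwotabelast, vafatef → pivafatefast) add pi- … -ast around the stem.
The other patterns: stems whose last vowel is 'i' insert -er- after the first vowel; stems whose last vowel is 'o' add -us; stems whose last vowel is 'a' delete the last vowel and add -ovi.
So zopofel → pizopofelast.

pizopofelast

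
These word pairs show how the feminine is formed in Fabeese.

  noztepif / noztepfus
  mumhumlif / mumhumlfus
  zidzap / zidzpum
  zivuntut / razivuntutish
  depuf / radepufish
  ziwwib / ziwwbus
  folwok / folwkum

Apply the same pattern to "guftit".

depuf and noztepif both end in -f yet inflect differently (radepufish, noztepfus), so the final letter is not what conditions the rule; the last vowel is.
"guftit" has last vowel 'i'. The stems whose last vowel is 'i' (noztepif → noztepfus, mumhumlif → mumhumlfus, ziwwib → ziwwbus) delete the last vowel and add -us.
So guftit → gufttus.

gufttus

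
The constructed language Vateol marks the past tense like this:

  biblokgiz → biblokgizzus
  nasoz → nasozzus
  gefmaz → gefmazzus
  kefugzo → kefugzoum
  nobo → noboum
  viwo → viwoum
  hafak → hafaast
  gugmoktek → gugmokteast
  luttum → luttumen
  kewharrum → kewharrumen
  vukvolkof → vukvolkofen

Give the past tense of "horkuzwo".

nasoz and kefugzo both have last vowel 'o' yet inflect differently (nasozzus, kefugzoum), so the last vowel is not what conditions the rule; the final letter is.
"horkuzwo" ends in -o. The stems ending in -o (kefugzo → kefugzoum, nobo → noboum, viwo → viwoum) add -um.
The other patterns: stems ending in -z double the final consonant and add -us; stems ending in -k drop the final letter and add -ast; stems ending in -f or -m add -en.
So horkuzwo → horkuzwoum.

horkuzwoum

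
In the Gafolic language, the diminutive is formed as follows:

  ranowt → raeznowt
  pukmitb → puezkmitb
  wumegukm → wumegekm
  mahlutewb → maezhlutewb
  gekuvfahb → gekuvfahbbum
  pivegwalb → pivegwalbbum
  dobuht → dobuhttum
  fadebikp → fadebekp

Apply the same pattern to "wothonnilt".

wothonnilttum

mahlutewb and gekuvfahb both end in -b yet inflect differently (maezhlutewb, gekuvfahbbum), so the final letter is not what conditions the rule; the second-to-last letter is.
"wothonnilt" has second-to-last letter 'l'. The one such stem in the data (pivegwalb → pivegwalbbum) doubles the final consonant and adds -um (as do gekuvfahb, dobuht), so the same rule applies.
So wothonnilt → wothonnilttum.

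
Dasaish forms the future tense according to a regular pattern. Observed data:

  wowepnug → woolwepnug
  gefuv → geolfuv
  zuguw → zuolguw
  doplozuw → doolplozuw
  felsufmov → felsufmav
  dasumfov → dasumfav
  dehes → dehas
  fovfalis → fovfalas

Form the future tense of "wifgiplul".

gefuv and felsufmov both end in -v yet inflect differently (geolfuv, felsufmav), so the final letter is not what conditions the rule; the last vowel is.
"wifgiplul" has last vowel 'u'. The stems whose last vowel is 'u' (wowepnug → woolwepnug, gefuv → geolfuv, zuguw → zuolguw) insert -ol- after the first vowel.
The other pattern: stems whose last vowel is 'e', 'i' or 'o' change the last vowel to 'a'.
So wifgiplul → wiolfgiplul.

wiolfgiplul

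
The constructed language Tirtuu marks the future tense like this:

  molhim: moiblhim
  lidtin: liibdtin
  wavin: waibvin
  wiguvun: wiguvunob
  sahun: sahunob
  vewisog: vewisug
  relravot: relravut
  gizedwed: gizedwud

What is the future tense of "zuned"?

lidtin and wiguvun both end in -n yet inflect differently (liibdtin, wiguvunob), so the final letter is not what conditions the rule; the last vowel is.
"zuned" has last vowel 'e'. The one such stem in the data (gizedwed → gizedwud) changes the last vowel to 'u' (as do vewisog, relravot), so the same rule applies.
So zuned → zunud.

zunud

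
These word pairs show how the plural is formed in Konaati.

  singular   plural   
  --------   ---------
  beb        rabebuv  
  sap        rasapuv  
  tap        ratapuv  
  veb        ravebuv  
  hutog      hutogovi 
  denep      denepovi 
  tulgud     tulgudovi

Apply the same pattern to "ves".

ravesuv

"ves" has 1 vowel. The stems with 1 vowel (beb → rabebuv, sap → rasapuv, tap → ratapuv) add ra- … -uv around the stem.
So ves → ravesuv.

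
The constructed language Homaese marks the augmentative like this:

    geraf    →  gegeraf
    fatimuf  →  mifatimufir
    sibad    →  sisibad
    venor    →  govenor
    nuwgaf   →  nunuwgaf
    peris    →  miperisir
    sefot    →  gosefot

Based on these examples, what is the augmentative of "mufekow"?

gomufekow

geraf and fatimuf both end in -f yet inflect differently (gegeraf, mifatimufir), so the final letter is not what conditions the rule; the last vowel is.
"mufekow" has last vowel 'o'. The stems whose last vowel is 'o' (venor → govenor, sefot → gosefot) add the prefix go-.
The other patterns: stems whose last vowel is 'a' repeat the first consonant+vowel as a prefix; stems whose last vowel is 'i' or 'u' add mi- … -ir around the stem.
So mufekow → gomufekow.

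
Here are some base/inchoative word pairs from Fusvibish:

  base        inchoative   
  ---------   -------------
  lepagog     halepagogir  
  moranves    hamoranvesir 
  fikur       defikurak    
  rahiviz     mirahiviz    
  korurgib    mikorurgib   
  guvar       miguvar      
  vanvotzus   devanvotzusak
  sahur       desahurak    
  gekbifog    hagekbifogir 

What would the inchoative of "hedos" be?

hahedosir

sahur and guvar both end in -r yet inflect differently (desahurak, miguvar), so the final letter is not what conditions the rule; the last vowel is.
"hedos" has last vowel 'o'. The stems whose last vowel is 'o' (lepagog → halepagogir, gekbifog → hagekbifogir) add ha- … -ir around the stem.
The other patterns: stems whose last vowel is 'u' add de- … -ak around the stem; stems whose last vowel is 'a' or 'i' add the prefix mi-.
So hedos → hahedosir.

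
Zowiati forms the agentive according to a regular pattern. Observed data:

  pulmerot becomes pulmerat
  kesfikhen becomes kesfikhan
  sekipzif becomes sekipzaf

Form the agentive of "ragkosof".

Every pair shown (pulmerot → pulmerat, kesfikhen → kesfikhan, sekipzif → sekipzaf) follows the same rule: change the last vowel to 'a'.
So ragkosof → ragkosaf.

ragkosaf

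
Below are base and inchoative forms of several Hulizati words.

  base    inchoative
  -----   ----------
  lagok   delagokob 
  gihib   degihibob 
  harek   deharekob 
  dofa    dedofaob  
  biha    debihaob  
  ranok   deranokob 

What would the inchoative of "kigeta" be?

Every pair shown (lagok → delagokob, gihib → degihibob, harek → deharekob, …) follows the same rule: add de- … -ob around the stem.
So kigeta → dekigetaob.

dekigetaob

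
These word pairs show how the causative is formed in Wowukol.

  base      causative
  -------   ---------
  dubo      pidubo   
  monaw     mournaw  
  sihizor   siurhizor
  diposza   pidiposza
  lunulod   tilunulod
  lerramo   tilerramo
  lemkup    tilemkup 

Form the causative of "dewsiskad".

lerramo and dubo both end in -o yet inflect differently (tilerramo, pidubo), so the final letter is not what conditions the rule; the first letter is.
"dewsiskad" begins with d-. The stems beginning with d- (dubo → pidubo, diposza → pidiposza) add the prefix pi-.
The other patterns: stems beginning with l- add the prefix ti-; stems beginning with m- or s- insert -ur- after the first vowel.
So dewsiskad → pidewsiskad.

pidewsiskad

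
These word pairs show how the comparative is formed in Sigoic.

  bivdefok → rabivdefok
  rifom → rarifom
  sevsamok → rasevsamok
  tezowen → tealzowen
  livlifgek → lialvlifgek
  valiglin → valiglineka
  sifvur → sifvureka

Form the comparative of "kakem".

kaalkem

"kakem" has last vowel 'e'. The stems whose last vowel is 'e' (tezowen → tealzowen, livlifgek → lialvlifgek) insert -al- after the first vowel.
So kakem → kaalkem.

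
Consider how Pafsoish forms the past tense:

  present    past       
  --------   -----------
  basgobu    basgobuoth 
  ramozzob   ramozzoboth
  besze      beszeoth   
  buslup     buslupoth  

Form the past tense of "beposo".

Every pair shown (basgobu → basgobuoth, ramozzob → ramozzoboth, besze → beszeoth, …) follows the same rule: add -oth.
So beposo → beposooth.

beposooth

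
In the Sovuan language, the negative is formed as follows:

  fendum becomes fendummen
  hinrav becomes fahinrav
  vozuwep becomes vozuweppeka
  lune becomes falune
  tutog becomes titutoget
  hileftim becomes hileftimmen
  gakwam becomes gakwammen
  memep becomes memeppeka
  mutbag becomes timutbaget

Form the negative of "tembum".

tembummen

"tembum" ends in -m. The stems ending in -m (hileftim → hileftimmen, gakwam → gakwammen, fendum → fendummen) double the final consonant and add -en.
The other patterns: stems ending in -g add ti- … -et around the stem; stems ending in -p double the final consonant and add -eka; stems ending in -e or -v add the prefix fa-.
So tembum → tembummen.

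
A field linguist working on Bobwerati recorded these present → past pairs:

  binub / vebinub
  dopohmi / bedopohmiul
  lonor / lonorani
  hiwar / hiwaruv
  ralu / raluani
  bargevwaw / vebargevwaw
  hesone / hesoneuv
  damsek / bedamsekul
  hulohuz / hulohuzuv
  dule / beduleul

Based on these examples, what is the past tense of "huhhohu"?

huhhohuuv

"huhhohu" begins with h-. The stems beginning with h- (hesone → hesoneuv, hulohuz → hulohuzuv, hiwar → hiwaruv) add -uv.
The other patterns: stems beginning with b- add the prefix ve-; stems beginning with d- add be- … -ul around the stem; stems beginning with l- or r- add -ani.
So huhhohu → huhhohuuv.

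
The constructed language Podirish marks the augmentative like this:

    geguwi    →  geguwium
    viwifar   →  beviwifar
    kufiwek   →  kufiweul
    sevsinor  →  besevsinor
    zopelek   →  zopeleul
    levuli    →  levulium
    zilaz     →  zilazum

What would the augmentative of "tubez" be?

tubezum

"tubez" ends in -z. The one such stem in the data (zilaz → zilazum) adds -um, so the same rule applies.
So tubez → tubezum.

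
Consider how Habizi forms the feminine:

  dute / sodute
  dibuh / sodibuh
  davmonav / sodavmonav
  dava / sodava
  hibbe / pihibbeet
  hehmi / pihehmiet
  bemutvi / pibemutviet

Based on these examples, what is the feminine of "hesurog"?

dute and hibbe both end in -e yet inflect differently (sodute, pihibbeet), so the final letter is not what conditions the rule; the first letter is.
"hesurog" begins with h-. The stems beginning with h- (hibbe → pihibbeet, hehmi → pihehmiet) add pi- … -et around the stem.
The other pattern: stems beginning with d- add the prefix so-.
So hesurog → pihesuroget.

pihesuroget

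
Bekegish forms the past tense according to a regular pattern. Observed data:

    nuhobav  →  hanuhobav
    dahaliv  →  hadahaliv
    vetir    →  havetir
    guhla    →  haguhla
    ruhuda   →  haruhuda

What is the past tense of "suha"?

hasuha

Every pair shown (nuhobav → hanuhobav, dahaliv → hadahaliv, vetir → havetir, …) follows the same rule: add the prefix ha-.
So suha → hasuha.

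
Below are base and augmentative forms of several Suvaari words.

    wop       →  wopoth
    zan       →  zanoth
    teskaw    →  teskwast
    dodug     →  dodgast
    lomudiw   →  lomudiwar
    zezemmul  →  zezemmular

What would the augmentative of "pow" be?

powoth

teskaw and lomudiw both end in -w yet inflect differently (teskwast, lomudiwar), so the final letter is not what conditions the rule; the number of vowels is.
"pow" has 1 vowel. The stems with 1 vowel (wop → wopoth, zan → zanoth) add -oth.
The other patterns: stems with 2 vowels delete the last vowel and add -ast; stems with 3 vowels add -ar.
So pow → powoth.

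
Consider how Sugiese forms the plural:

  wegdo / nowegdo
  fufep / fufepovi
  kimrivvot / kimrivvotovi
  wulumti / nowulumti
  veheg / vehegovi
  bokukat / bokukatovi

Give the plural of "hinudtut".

wegdo and kimrivvot both have last vowel 'o' yet inflect differently (nowegdo, kimrivvotovi), so the last vowel is not what conditions the rule; whether the stem ends in a vowel or a consonant is.
"hinudtut" ends in a consonant. The stems ending in a consonant (kimrivvot → kimrivvotovi, bokukat → bokukatovi, fufep → fufepovi) add -ovi.
So hinudtut → hinudtutovi.

hinudtutovi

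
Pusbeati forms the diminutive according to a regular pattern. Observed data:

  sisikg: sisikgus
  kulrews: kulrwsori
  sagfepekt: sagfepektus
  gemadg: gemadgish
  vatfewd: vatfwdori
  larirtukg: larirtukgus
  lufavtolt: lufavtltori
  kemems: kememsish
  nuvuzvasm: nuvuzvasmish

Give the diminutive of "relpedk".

relpedkish

sagfepekt and lufavtolt both end in -t yet inflect differently (sagfepektus, lufavtltori), so the final letter is not what conditions the rule; the second-to-last letter is.
"relpedk" has second-to-last letter 'd'. The one such stem in the data (gemadg → gemadgish) adds -ish, so the same rule applies.
So relpedk → relpedkish.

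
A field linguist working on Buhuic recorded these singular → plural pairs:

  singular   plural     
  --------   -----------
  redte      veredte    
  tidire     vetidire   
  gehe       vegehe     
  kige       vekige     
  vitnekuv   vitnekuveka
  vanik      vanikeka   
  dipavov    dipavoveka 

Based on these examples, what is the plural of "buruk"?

"buruk" ends in -k. The one such stem in the data (vanik → vanikeka) adds -eka, so the same rule applies.
So buruk → burukeka.

burukeka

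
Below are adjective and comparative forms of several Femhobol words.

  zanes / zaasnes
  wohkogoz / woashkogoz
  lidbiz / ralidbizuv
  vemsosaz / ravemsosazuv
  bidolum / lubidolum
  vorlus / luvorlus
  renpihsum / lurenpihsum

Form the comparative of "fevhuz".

wohkogoz and lidbiz both end in -z yet inflect differently (woashkogoz, ralidbizuv), so the final letter is not what conditions the rule; the last vowel is.
"fevhuz" has last vowel 'u'. The stems whose last vowel is 'u' (bidolum → lubidolum, vorlus → luvorlus, renpihsum → lurenpihsum) add the prefix lu-.
So fevhuz → lufevhuz.

lufevhuz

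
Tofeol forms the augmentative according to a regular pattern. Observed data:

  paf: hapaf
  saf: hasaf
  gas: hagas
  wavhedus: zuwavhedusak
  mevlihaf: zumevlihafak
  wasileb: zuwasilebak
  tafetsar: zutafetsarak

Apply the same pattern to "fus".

hafus

gas and wavhedus both end in -s yet inflect differently (hagas, zuwavhedusak), so the final letter is not what conditions the rule; the number of vowels is.
"fus" has 1 vowel. The stems with 1 vowel (paf → hapaf, saf → hasaf, gas → hagas) add the prefix ha-.
The other pattern: stems with 3 vowels add zu- … -ak around the stem.
So fus → hafus.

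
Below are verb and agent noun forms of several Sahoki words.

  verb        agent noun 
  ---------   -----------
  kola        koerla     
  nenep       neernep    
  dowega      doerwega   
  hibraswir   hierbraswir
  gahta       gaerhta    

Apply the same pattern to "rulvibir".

ruerlvibir

Every pair shown (kola → koerla, nenep → neernep, dowega → doerwega, …) follows the same rule: insert -er- after the first vowel.
So rulvibir → ruerlvibir.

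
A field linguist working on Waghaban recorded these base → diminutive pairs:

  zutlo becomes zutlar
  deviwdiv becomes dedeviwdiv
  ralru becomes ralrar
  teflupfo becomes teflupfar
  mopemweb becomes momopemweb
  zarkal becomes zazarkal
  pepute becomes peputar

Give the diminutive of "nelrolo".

pepute and mopemweb both have last vowel 'e' yet inflect differently (peputar, momopemweb), so the last vowel is not what conditions the rule; whether the stem ends in a vowel or a consonant is.
"nelrolo" ends in a vowel. The stems ending in a vowel (pepute → peputar, zutlo → zutlar, ralru → ralrar) drop the final letter and add -ar.
So nelrolo → nelrolar.

nelrolar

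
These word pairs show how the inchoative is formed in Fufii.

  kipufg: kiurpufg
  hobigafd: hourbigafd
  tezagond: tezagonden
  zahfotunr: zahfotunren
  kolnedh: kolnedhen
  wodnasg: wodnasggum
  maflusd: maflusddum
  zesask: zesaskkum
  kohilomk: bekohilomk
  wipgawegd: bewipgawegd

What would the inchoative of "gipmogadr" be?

hobigafd and tezagond both end in -d yet inflect differently (hourbigafd, tezagonden), so the final letter is not what conditions the rule; the second-to-last letter is.
"gipmogadr" has second-to-last letter 'd'. The one such stem in the data (kolnedh → kolnedhen) adds -en, so the same rule applies.
The other patterns: stems whose second-to-last letter is 'f' insert -ur- after the first vowel; stems whose second-to-last letter is 's' double the final consonant and add -um; stems whose second-to-last letter is 'g' or 'm' add the prefix be-.
So gipmogadr → gipmogadren.

gipmogadren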